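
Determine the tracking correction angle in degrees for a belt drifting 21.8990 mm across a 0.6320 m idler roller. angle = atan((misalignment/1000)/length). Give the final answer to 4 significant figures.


misalign_m = 21.8990 / 1000 = 0.021899 m
angle = atan(0.021899 / 0.6320)
angle = 1.985 deg


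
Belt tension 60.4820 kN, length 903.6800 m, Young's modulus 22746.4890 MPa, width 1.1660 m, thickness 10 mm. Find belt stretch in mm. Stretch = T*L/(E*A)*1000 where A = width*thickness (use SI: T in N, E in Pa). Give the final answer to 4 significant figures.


A = 1.1660 * 0.01 = 0.01166 m^2
Stretch = 60.4820*1000 * 903.6800 / (22746.4890e6 * 0.01166) * 1000
Stretch = 206.1 mm


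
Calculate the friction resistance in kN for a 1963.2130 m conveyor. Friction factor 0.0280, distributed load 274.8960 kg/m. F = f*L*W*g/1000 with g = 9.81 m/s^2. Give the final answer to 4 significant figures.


F = 0.0280 * 1963.2130 * 274.8960 * 9.81 / 1000
F = 148.2 kN


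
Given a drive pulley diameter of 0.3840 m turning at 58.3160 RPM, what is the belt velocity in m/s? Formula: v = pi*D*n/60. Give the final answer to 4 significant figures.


v = pi * 0.3840 * 58.3160 / 60
v = 1.173 m/s


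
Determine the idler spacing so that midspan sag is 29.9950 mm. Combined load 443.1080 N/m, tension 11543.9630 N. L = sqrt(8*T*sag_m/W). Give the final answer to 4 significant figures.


sag = 29.9950/1000 = 0.029995 m
L = sqrt(8 * 11543.9630 * 0.029995 / 443.1080)
L = 2.500 m


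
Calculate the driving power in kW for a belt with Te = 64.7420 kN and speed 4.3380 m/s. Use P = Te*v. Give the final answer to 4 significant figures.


P = Te * v = 64.7420 * 4.3380
P = 280.9 kW


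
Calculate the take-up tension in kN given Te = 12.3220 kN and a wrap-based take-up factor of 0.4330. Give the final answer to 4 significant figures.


T_tu = 12.3220 * 0.4330
T_tu = 5.335 kN


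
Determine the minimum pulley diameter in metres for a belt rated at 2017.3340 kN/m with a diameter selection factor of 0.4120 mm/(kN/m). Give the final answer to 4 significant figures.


D = 2017.3340 * 0.4120 / 1000
D = 0.8311 m


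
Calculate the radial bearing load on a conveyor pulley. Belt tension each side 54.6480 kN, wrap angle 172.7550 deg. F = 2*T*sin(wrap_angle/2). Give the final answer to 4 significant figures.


F = 2 * 54.6480 * sin(172.7550/2 deg)
F = 109.1 kN


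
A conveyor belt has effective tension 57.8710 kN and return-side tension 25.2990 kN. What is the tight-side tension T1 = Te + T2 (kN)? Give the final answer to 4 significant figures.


T1 = Te + T2 = 57.8710 + 25.2990
T1 = 83.17 kN


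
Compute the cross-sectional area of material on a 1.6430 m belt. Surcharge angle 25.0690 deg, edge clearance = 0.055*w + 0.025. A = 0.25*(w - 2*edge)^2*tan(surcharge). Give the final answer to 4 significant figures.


edge = 0.055*1.6430 + 0.025 = 0.115365 m
ew = 1.6430 - 2*0.115365 = 1.41227 m
A = 0.25 * 1.41227^2 * tan(25.0690 deg)
A = 0.2332 m^2


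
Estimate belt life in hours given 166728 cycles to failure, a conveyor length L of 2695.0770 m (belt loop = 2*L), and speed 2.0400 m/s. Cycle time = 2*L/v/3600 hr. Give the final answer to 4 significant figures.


cycle_time = 2 * 2695.0770 / 2.0400 / 3600 = 0.733953 hr
life = 166728 * 0.733953 = 122400 hours


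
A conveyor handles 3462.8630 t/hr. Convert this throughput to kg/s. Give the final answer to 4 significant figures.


m_dot = 3462.8630 * 1000 / 3600
m_dot = 961.9 kg/s


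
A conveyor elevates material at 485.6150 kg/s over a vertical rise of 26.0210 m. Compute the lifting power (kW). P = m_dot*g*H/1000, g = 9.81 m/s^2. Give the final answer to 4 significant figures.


P = 485.6150 * 9.81 * 26.0210 / 1000
P = 124.0 kW


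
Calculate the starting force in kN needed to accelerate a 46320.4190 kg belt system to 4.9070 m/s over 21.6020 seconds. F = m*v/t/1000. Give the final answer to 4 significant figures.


F = 46320.4190 * 4.9070 / 21.6020 / 1000
F = 10.52 kN


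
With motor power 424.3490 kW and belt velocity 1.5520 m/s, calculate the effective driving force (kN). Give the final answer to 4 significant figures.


Te = P / v = 424.3490 / 1.5520
Te = 273.4 kN


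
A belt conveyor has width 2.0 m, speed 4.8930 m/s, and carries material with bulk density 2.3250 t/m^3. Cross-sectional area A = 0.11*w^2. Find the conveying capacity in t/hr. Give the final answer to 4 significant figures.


A = 0.11 * 2.0^2 = 0.44 m^2
C = 0.44 * 4.8930 * 2.3250 * 3600
C = 18020 t/hr


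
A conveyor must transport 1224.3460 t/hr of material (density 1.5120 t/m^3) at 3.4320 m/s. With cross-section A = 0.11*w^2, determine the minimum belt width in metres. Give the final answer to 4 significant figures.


A_req = 1224.3460 / (3.4320 * 1.5120 * 3600) = 0.0655394 m^2
w = sqrt(0.0655394 / 0.11)
w = 0.7719 m


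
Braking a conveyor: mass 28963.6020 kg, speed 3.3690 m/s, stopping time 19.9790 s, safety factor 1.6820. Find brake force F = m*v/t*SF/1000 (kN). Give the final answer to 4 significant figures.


F = 28963.6020 * 3.3690 / 19.9790 * 1.6820 / 1000
F = 8.215 kN


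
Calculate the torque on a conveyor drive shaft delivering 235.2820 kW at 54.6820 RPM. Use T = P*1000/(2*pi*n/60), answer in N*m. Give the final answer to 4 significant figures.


omega = 2*pi*54.6820/60 = 5.72629 rad/s
T = 235.2820*1000 / 5.72629
T = 41090 N*m


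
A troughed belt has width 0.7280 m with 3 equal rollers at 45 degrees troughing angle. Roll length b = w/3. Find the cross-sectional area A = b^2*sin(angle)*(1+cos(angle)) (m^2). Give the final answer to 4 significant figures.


b = 0.7280/3 = 0.242667 m
A = 0.242667^2 * sin(45 deg) * (1 + cos(45 deg))
A = 0.07108 m^2


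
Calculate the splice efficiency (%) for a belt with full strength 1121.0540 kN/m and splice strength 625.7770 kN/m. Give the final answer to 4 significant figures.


Eff = 625.7770 / 1121.0540 * 100
Eff = 55.82 %


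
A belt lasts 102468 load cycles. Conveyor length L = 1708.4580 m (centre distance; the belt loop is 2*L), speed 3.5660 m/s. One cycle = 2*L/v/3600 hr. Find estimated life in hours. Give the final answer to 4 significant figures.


cycle_time = 2 * 1708.4580 / 3.5660 / 3600 = 0.266165 hr
life = 102468 * 0.266165 = 27270 hours


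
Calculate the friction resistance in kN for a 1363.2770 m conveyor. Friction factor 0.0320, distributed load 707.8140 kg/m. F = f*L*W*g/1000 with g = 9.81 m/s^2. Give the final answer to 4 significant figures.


F = 0.0320 * 1363.2770 * 707.8140 * 9.81 / 1000
F = 302.9 kN


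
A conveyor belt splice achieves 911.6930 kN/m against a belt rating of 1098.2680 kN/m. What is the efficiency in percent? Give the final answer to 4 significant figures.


Eff = 911.6930 / 1098.2680 * 100
Eff = 83.01 %


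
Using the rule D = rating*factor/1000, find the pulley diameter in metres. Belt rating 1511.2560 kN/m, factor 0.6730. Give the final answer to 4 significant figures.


D = 1511.2560 * 0.6730 / 1000
D = 1.017 m


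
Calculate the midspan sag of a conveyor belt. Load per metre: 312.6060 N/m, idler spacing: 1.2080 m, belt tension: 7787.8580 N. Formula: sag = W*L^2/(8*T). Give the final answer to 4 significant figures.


sag = 312.6060 * 1.2080^2 / (8 * 7787.8580)
sag = 0.007322 m


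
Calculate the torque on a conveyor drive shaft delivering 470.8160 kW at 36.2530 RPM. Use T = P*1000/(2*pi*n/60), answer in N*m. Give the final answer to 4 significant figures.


omega = 2*pi*36.2530/60 = 3.79641 rad/s
T = 470.8160*1000 / 3.79641
T = 124000 N*m


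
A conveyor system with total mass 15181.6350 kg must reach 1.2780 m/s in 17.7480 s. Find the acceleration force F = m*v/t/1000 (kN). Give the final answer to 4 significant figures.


F = 15181.6350 * 1.2780 / 17.7480 / 1000
F = 1.093 kN


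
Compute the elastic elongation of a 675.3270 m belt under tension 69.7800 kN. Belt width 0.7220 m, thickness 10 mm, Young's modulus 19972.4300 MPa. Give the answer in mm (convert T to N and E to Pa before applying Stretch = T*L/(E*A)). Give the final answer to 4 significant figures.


A = 0.7220 * 0.01 = 0.00722 m^2
Stretch = 69.7800*1000 * 675.3270 / (19972.4300e6 * 0.00722) * 1000
Stretch = 326.8 mm


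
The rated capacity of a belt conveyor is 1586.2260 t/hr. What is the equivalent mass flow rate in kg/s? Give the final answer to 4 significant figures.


m_dot = 1586.2260 * 1000 / 3600
m_dot = 440.6 kg/s


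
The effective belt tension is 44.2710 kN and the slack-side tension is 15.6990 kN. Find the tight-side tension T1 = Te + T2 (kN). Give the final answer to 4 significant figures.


T1 = Te + T2 = 44.2710 + 15.6990
T1 = 59.97 kN


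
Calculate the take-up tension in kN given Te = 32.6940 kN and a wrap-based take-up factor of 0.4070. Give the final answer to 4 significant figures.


T_tu = 32.6940 * 0.4070
T_tu = 13.31 kN


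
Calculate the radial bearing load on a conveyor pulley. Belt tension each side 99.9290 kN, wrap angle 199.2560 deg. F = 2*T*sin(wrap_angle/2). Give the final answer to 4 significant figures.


F = 2 * 99.9290 * sin(199.2560/2 deg)
F = 197.0 kN


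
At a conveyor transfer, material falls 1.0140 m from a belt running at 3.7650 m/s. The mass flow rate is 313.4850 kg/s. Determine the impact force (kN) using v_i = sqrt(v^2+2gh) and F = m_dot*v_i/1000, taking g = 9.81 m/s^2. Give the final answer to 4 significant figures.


v_i = sqrt(3.7650^2 + 2*9.81*1.0140) = 5.83694 m/s
F = 313.4850 * 5.83694 / 1000
F = 1.830 kN


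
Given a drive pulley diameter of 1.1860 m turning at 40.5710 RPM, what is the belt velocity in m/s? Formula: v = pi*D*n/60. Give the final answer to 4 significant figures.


v = pi * 1.1860 * 40.5710 / 60
v = 2.519 m/s


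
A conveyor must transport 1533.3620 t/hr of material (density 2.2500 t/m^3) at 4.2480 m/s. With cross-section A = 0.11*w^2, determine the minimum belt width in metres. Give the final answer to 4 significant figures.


A_req = 1533.3620 / (4.2480 * 2.2500 * 3600) = 0.0445631 m^2
w = sqrt(0.0445631 / 0.11)
w = 0.6365 m


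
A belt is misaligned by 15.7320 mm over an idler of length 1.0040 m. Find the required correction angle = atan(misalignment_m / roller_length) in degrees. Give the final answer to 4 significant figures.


misalign_m = 15.7320 / 1000 = 0.015732 m
angle = atan(0.015732 / 1.0040)
angle = 0.8977 deg


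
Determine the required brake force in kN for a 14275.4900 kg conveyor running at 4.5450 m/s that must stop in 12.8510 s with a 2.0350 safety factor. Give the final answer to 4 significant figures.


F = 14275.4900 * 4.5450 / 12.8510 * 2.0350 / 1000
F = 10.27 kN


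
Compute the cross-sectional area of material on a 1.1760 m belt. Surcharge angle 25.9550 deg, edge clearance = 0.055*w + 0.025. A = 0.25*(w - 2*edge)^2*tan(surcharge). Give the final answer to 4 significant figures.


edge = 0.055*1.1760 + 0.025 = 0.08968 m
ew = 1.1760 - 2*0.08968 = 0.99664 m
A = 0.25 * 0.99664^2 * tan(25.9550 deg)
A = 0.1209 m^2


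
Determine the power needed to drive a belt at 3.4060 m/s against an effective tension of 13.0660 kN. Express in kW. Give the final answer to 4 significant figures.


P = Te * v = 13.0660 * 3.4060
P = 44.50 kW


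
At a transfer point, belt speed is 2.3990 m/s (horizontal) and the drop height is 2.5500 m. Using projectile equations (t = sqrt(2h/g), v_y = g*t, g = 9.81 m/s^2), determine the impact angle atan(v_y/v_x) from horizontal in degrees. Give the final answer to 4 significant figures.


t = sqrt(2*2.5500/9.81) = 0.721025 s
v_y = 9.81 * 0.721025 = 7.07326 m/s
angle = atan(7.07326 / 2.3990) = 71.26 deg


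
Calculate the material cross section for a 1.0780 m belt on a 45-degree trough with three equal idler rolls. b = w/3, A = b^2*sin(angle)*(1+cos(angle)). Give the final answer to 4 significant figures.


b = 1.0780/3 = 0.359333 m
A = 0.359333^2 * sin(45 deg) * (1 + cos(45 deg))
A = 0.1559 m^2


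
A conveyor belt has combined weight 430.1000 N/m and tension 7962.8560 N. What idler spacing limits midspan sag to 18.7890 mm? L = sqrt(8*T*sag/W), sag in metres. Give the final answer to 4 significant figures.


sag = 18.7890/1000 = 0.018789 m
L = sqrt(8 * 7962.8560 * 0.018789 / 430.1000)
L = 1.668 m


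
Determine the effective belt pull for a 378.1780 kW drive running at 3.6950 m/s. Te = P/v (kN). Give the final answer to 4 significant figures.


Te = P / v = 378.1780 / 3.6950
Te = 102.3 kN


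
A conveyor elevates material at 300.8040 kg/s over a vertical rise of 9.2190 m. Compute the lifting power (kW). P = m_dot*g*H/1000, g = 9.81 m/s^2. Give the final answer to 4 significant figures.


P = 300.8040 * 9.81 * 9.2190 / 1000
P = 27.20 kW


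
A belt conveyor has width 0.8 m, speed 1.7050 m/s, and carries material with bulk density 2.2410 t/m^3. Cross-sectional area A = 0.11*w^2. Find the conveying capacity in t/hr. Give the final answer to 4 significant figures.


A = 0.11 * 0.8^2 = 0.0704 m^2
C = 0.0704 * 1.7050 * 2.2410 * 3600
C = 968.4 t/hr


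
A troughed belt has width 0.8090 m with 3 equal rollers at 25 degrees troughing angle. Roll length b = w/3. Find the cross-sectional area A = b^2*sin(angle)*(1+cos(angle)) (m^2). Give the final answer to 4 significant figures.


b = 0.8090/3 = 0.269667 m
A = 0.269667^2 * sin(25 deg) * (1 + cos(25 deg))
A = 0.05859 m^2


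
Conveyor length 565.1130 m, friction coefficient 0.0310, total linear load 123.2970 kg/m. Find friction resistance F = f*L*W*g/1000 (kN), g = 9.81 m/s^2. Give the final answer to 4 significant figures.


F = 0.0310 * 565.1130 * 123.2970 * 9.81 / 1000
F = 21.19 kN


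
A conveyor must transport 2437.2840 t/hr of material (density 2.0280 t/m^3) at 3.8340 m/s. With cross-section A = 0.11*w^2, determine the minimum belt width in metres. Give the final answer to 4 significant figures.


A_req = 2437.2840 / (3.8340 * 2.0280 * 3600) = 0.087073 m^2
w = sqrt(0.087073 / 0.11)
w = 0.8897 m


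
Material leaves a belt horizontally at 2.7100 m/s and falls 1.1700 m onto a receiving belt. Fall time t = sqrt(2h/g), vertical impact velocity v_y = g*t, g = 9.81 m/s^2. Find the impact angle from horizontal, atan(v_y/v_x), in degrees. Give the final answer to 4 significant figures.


t = sqrt(2*1.1700/9.81) = 0.488397 s
v_y = 9.81 * 0.488397 = 4.79117 m/s
angle = atan(4.79117 / 2.7100) = 60.51 deg


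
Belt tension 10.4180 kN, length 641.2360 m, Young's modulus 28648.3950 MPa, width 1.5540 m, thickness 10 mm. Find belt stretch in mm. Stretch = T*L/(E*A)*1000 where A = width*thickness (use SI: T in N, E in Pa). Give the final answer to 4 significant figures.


A = 1.5540 * 0.01 = 0.01554 m^2
Stretch = 10.4180*1000 * 641.2360 / (28648.3950e6 * 0.01554) * 1000
Stretch = 15.01 mm


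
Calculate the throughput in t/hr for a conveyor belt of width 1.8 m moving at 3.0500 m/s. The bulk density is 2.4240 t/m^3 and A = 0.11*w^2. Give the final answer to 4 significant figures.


A = 0.11 * 1.8^2 = 0.3564 m^2
C = 0.3564 * 3.0500 * 2.4240 * 3600
C = 9486 t/hr


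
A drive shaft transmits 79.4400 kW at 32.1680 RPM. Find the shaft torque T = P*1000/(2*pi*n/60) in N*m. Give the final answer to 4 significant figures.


omega = 2*pi*32.1680/60 = 3.36863 rad/s
T = 79.4400*1000 / 3.36863
T = 23580 N*m


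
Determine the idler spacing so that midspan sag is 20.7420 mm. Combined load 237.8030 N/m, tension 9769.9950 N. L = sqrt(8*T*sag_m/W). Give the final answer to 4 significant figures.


sag = 20.7420/1000 = 0.020742 m
L = sqrt(8 * 9769.9950 * 0.020742 / 237.8030)
L = 2.611 m


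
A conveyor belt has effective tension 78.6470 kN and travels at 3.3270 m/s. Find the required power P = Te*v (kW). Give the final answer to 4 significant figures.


P = Te * v = 78.6470 * 3.3270
P = 261.7 kW


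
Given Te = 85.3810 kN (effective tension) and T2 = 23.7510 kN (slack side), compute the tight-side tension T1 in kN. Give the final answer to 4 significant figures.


T1 = Te + T2 = 85.3810 + 23.7510
T1 = 109.1 kN


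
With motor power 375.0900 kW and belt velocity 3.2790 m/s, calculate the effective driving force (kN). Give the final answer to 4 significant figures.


Te = P / v = 375.0900 / 3.2790
Te = 114.4 kN


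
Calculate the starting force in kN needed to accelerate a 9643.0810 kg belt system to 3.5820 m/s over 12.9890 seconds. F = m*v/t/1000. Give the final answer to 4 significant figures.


F = 9643.0810 * 3.5820 / 12.9890 / 1000
F = 2.659 kN


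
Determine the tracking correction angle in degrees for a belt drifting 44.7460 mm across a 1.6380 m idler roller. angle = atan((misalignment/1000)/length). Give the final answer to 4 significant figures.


misalign_m = 44.7460 / 1000 = 0.044746 m
angle = atan(0.044746 / 1.6380)
angle = 1.565 deg


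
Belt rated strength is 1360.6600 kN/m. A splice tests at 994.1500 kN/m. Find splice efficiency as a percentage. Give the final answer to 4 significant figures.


Eff = 994.1500 / 1360.6600 * 100
Eff = 73.06 %


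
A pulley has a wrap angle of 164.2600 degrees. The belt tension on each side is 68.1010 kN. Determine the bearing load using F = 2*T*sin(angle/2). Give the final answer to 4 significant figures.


F = 2 * 68.1010 * sin(164.2600/2 deg)
F = 134.9 kN


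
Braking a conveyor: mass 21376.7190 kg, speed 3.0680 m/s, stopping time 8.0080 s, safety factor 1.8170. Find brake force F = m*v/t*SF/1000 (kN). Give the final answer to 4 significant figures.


F = 21376.7190 * 3.0680 / 8.0080 * 1.8170 / 1000
F = 14.88 kN


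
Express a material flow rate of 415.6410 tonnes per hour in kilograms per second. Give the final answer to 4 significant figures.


m_dot = 415.6410 * 1000 / 3600
m_dot = 115.5 kg/s


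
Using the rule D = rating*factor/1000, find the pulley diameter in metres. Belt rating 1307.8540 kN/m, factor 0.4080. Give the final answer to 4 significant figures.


D = 1307.8540 * 0.4080 / 1000
D = 0.5336 m


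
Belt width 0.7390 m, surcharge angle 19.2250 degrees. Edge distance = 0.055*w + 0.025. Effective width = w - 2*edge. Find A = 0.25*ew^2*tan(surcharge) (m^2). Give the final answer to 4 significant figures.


edge = 0.055*0.7390 + 0.025 = 0.065645 m
ew = 0.7390 - 2*0.065645 = 0.60771 m
A = 0.25 * 0.60771^2 * tan(19.2250 deg)
A = 0.03220 m^2


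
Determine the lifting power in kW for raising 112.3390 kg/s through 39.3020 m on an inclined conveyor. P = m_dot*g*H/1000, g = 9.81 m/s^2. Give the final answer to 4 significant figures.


P = 112.3390 * 9.81 * 39.3020 / 1000
P = 43.31 kW


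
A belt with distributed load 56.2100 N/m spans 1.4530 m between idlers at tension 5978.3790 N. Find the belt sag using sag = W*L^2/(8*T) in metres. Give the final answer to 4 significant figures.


sag = 56.2100 * 1.4530^2 / (8 * 5978.3790)
sag = 0.002481 m


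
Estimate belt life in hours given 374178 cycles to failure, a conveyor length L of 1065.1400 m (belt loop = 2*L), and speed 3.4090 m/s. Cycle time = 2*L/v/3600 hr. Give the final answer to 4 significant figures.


cycle_time = 2 * 1065.1400 / 3.4090 / 3600 = 0.173583 hr
life = 374178 * 0.173583 = 64950 hours


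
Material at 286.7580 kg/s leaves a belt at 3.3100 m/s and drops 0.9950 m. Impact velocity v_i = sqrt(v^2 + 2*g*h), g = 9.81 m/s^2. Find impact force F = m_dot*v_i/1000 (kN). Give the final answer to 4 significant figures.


v_i = sqrt(3.3100^2 + 2*9.81*0.9950) = 5.52069 m/s
F = 286.7580 * 5.52069 / 1000
F = 1.583 kN


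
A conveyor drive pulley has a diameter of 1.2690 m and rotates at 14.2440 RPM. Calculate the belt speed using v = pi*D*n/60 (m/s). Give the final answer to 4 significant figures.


v = pi * 1.2690 * 14.2440 / 60
v = 0.9464 m/s


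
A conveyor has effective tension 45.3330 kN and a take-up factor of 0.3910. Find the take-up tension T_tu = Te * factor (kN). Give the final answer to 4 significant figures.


T_tu = 45.3330 * 0.3910
T_tu = 17.73 kN


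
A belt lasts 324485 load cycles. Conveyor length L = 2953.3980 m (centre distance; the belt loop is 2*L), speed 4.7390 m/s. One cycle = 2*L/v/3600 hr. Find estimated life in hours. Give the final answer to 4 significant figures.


cycle_time = 2 * 2953.3980 / 4.7390 / 3600 = 0.346228 hr
life = 324485 * 0.346228 = 112300 hours


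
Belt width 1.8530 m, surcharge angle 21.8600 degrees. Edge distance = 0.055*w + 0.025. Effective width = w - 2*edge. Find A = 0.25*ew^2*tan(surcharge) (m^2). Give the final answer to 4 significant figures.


edge = 0.055*1.8530 + 0.025 = 0.126915 m
ew = 1.8530 - 2*0.126915 = 1.59917 m
A = 0.25 * 1.59917^2 * tan(21.8600 deg)
A = 0.2565 m^2


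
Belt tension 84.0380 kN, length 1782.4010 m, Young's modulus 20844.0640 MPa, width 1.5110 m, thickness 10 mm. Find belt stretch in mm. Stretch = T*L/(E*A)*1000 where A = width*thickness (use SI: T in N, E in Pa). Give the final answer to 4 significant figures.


A = 1.5110 * 0.01 = 0.01511 m^2
Stretch = 84.0380*1000 * 1782.4010 / (20844.0640e6 * 0.01511) * 1000
Stretch = 475.6 mm


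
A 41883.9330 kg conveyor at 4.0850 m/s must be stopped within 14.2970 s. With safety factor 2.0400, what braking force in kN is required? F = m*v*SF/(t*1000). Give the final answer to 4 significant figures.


F = 41883.9330 * 4.0850 / 14.2970 * 2.0400 / 1000
F = 24.41 kN


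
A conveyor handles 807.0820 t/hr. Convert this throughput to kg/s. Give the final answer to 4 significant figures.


m_dot = 807.0820 * 1000 / 3600
m_dot = 224.2 kg/s


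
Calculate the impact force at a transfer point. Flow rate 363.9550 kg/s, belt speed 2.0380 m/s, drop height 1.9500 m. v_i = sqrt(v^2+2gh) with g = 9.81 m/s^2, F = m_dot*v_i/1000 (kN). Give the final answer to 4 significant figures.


v_i = sqrt(2.0380^2 + 2*9.81*1.9500) = 6.51248 m/s
F = 363.9550 * 6.51248 / 1000
F = 2.370 kN


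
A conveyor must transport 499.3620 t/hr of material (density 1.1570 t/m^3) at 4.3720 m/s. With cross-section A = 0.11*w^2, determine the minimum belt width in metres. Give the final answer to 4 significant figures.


A_req = 499.3620 / (4.3720 * 1.1570 * 3600) = 0.027422 m^2
w = sqrt(0.027422 / 0.11)
w = 0.4993 m


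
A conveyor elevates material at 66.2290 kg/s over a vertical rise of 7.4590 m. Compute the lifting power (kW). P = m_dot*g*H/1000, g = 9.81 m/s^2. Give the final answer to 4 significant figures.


P = 66.2290 * 9.81 * 7.4590 / 1000
P = 4.846 kW


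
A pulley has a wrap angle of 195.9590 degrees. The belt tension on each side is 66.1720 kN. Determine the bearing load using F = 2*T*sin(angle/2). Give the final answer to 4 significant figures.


F = 2 * 66.1720 * sin(195.9590/2 deg)
F = 131.1 kN


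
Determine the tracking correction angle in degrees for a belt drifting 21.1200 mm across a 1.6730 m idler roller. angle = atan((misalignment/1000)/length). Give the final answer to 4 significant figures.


misalign_m = 21.1200 / 1000 = 0.021120 m
angle = atan(0.021120 / 1.6730)
angle = 0.7233 deg


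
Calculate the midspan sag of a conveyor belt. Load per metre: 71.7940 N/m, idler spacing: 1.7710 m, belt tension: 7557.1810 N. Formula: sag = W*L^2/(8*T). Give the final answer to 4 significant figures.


sag = 71.7940 * 1.7710^2 / (8 * 7557.1810)
sag = 0.003725 m


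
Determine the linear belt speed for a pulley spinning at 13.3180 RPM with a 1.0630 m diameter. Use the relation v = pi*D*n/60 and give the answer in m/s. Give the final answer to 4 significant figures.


v = pi * 1.0630 * 13.3180 / 60
v = 0.7413 m/s


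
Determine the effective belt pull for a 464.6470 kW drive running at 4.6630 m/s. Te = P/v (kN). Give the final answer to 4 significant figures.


Te = P / v = 464.6470 / 4.6630
Te = 99.65 kN


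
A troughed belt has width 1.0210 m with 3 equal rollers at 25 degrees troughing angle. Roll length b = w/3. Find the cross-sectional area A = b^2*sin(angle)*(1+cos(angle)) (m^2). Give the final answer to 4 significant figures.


b = 1.0210/3 = 0.340333 m
A = 0.340333^2 * sin(25 deg) * (1 + cos(25 deg))
A = 0.09331 m^2


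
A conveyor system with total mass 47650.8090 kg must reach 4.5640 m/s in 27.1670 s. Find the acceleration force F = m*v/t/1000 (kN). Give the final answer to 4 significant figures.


F = 47650.8090 * 4.5640 / 27.1670 / 1000
F = 8.005 kN


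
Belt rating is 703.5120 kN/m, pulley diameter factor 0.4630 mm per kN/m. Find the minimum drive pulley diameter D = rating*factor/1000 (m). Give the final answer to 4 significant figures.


D = 703.5120 * 0.4630 / 1000
D = 0.3257 m


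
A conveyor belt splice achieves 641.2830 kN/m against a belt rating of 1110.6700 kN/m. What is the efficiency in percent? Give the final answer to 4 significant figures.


Eff = 641.2830 / 1110.6700 * 100
Eff = 57.74 %


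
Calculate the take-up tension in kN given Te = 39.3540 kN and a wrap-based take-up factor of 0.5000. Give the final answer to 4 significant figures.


T_tu = 39.3540 * 0.5000
T_tu = 19.68 kN


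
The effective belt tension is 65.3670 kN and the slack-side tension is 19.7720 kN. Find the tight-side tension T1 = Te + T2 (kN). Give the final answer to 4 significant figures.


T1 = Te + T2 = 65.3670 + 19.7720
T1 = 85.14 kN


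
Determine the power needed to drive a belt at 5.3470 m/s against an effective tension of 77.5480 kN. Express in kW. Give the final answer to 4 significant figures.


P = Te * v = 77.5480 * 5.3470
P = 414.6 kW


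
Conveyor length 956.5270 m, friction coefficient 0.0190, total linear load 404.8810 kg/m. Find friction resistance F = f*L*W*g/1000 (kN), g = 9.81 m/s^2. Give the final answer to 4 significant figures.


F = 0.0190 * 956.5270 * 404.8810 * 9.81 / 1000
F = 72.19 kN


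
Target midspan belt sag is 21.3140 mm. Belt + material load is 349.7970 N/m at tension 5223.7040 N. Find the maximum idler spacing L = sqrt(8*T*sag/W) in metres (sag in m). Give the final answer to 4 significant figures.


sag = 21.3140/1000 = 0.021314 m
L = sqrt(8 * 5223.7040 * 0.021314 / 349.7970)
L = 1.596 m


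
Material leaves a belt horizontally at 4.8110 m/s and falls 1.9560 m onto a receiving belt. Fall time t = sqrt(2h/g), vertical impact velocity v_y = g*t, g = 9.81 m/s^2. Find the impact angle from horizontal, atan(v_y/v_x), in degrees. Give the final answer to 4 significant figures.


t = sqrt(2*1.9560/9.81) = 0.631488 s
v_y = 9.81 * 0.631488 = 6.1949 m/s
angle = atan(6.1949 / 4.8110) = 52.17 deg


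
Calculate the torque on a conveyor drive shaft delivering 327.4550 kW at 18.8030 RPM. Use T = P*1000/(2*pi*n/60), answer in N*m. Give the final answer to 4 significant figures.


omega = 2*pi*18.8030/60 = 1.96905 rad/s
T = 327.4550*1000 / 1.96905
T = 166300 N*m


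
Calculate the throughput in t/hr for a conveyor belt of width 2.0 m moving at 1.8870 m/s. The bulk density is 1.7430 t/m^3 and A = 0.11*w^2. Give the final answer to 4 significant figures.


A = 0.11 * 2.0^2 = 0.44 m^2
C = 0.44 * 1.8870 * 1.7430 * 3600
C = 5210 t/hr


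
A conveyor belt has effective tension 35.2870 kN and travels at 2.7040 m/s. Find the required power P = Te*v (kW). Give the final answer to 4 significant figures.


P = Te * v = 35.2870 * 2.7040
P = 95.42 kW


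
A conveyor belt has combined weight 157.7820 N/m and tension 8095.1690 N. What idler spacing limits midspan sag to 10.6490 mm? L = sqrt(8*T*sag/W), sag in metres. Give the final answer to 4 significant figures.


sag = 10.6490/1000 = 0.010649 m
L = sqrt(8 * 8095.1690 * 0.010649 / 157.7820)
L = 2.091 m


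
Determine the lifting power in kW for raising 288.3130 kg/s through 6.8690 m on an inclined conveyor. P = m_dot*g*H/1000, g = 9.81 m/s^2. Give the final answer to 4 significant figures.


P = 288.3130 * 9.81 * 6.8690 / 1000
P = 19.43 kW


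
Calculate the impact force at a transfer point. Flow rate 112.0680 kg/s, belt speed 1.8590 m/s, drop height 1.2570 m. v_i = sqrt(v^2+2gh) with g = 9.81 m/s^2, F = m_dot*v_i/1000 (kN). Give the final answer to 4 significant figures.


v_i = sqrt(1.8590^2 + 2*9.81*1.2570) = 5.30266 m/s
F = 112.0680 * 5.30266 / 1000
F = 0.5943 kN


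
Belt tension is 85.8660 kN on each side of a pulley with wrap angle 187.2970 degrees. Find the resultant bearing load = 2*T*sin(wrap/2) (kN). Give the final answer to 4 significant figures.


F = 2 * 85.8660 * sin(187.2970/2 deg)
F = 171.4 kN


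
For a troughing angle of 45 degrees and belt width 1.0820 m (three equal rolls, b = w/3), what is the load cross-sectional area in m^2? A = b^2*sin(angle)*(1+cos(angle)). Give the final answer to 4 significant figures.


b = 1.0820/3 = 0.360667 m
A = 0.360667^2 * sin(45 deg) * (1 + cos(45 deg))
A = 0.1570 m^2


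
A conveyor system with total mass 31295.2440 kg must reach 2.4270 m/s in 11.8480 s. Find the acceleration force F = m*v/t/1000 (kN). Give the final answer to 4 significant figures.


F = 31295.2440 * 2.4270 / 11.8480 / 1000
F = 6.411 kN


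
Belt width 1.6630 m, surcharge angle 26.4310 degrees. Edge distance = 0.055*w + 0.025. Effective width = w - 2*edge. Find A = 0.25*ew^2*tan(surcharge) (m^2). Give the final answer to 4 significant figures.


edge = 0.055*1.6630 + 0.025 = 0.116465 m
ew = 1.6630 - 2*0.116465 = 1.43007 m
A = 0.25 * 1.43007^2 * tan(26.4310 deg)
A = 0.2541 m^2


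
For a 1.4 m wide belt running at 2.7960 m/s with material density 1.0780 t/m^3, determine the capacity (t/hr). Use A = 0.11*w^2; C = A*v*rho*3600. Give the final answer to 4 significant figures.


A = 0.11 * 1.4^2 = 0.2156 m^2
C = 0.2156 * 2.7960 * 1.0780 * 3600
C = 2339 t/hr


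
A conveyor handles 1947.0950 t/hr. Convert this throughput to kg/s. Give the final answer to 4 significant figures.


m_dot = 1947.0950 * 1000 / 3600
m_dot = 540.9 kg/s


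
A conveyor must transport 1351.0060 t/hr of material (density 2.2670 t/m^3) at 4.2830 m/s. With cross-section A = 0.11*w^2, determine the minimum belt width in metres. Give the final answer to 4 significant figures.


A_req = 1351.0060 / (4.2830 * 2.2670 * 3600) = 0.0386505 m^2
w = sqrt(0.0386505 / 0.11)
w = 0.5928 m


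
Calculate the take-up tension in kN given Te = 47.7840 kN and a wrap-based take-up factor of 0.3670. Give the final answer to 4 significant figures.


T_tu = 47.7840 * 0.3670
T_tu = 17.54 kN


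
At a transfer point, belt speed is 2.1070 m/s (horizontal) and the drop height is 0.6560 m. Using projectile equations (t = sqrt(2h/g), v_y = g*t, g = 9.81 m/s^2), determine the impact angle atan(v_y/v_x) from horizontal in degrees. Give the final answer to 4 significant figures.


t = sqrt(2*0.6560/9.81) = 0.365706 s
v_y = 9.81 * 0.365706 = 3.58758 m/s
angle = atan(3.58758 / 2.1070) = 59.57 deg


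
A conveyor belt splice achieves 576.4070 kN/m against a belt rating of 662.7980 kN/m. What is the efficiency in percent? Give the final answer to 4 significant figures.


Eff = 576.4070 / 662.7980 * 100
Eff = 86.97 %


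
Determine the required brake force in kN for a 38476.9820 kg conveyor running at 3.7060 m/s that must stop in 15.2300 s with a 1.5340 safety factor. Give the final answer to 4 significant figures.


F = 38476.9820 * 3.7060 / 15.2300 * 1.5340 / 1000
F = 14.36 kN


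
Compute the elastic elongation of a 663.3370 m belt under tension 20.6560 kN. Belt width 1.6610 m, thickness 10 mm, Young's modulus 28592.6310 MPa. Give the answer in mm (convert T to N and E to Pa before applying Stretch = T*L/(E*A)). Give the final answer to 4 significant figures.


A = 1.6610 * 0.01 = 0.01661 m^2
Stretch = 20.6560*1000 * 663.3370 / (28592.6310e6 * 0.01661) * 1000
Stretch = 28.85 mm


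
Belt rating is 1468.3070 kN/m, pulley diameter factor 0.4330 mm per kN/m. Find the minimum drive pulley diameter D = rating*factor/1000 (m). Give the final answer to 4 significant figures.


D = 1468.3070 * 0.4330 / 1000
D = 0.6358 m


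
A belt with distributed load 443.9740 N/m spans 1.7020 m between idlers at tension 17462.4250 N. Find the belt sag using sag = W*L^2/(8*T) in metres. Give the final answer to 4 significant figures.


sag = 443.9740 * 1.7020^2 / (8 * 17462.4250)
sag = 0.009206 m


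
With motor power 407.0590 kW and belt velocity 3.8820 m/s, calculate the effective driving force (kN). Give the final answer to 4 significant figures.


Te = P / v = 407.0590 / 3.8820
Te = 104.9 kN


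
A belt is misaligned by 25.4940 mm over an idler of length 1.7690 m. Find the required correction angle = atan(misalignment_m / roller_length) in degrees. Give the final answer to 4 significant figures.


misalign_m = 25.4940 / 1000 = 0.025494 m
angle = atan(0.025494 / 1.7690)
angle = 0.8257 deg


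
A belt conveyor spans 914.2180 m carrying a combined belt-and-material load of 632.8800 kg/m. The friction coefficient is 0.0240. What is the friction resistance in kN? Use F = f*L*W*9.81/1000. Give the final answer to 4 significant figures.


F = 0.0240 * 914.2180 * 632.8800 * 9.81 / 1000
F = 136.2 kN


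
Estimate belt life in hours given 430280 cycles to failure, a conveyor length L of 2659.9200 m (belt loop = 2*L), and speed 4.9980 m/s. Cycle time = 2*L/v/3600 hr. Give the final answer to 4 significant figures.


cycle_time = 2 * 2659.9200 / 4.9980 / 3600 = 0.295665 hr
life = 430280 * 0.295665 = 127200 hours


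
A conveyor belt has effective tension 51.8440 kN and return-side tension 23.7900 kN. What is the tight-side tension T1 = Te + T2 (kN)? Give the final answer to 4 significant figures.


T1 = Te + T2 = 51.8440 + 23.7900
T1 = 75.63 kN


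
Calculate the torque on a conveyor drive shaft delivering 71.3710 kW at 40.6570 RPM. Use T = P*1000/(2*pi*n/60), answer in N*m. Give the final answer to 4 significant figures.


omega = 2*pi*40.6570/60 = 4.25759 rad/s
T = 71.3710*1000 / 4.25759
T = 16760 N*m


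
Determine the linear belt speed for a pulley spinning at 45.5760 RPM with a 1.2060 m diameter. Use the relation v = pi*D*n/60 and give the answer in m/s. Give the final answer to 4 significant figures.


v = pi * 1.2060 * 45.5760 / 60
v = 2.878 m/s


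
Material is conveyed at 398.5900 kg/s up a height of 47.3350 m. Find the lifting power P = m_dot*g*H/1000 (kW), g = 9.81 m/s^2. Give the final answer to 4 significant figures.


P = 398.5900 * 9.81 * 47.3350 / 1000
P = 185.1 kW


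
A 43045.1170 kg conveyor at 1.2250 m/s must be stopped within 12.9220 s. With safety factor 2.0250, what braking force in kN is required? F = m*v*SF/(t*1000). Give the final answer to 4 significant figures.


F = 43045.1170 * 1.2250 / 12.9220 * 2.0250 / 1000
F = 8.263 kN


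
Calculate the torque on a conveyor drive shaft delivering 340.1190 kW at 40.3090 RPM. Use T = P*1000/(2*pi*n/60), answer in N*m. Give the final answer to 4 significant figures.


omega = 2*pi*40.3090/60 = 4.22115 rad/s
T = 340.1190*1000 / 4.22115
T = 80570 N*m


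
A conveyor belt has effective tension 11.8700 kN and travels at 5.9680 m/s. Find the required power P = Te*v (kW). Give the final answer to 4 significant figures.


P = Te * v = 11.8700 * 5.9680
P = 70.84 kW


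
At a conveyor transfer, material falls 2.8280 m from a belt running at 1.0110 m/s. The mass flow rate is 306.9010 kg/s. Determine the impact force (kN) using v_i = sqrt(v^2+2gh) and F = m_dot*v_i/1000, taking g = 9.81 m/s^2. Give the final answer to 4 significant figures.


v_i = sqrt(1.0110^2 + 2*9.81*2.8280) = 7.51715 m/s
F = 306.9010 * 7.51715 / 1000
F = 2.307 kN


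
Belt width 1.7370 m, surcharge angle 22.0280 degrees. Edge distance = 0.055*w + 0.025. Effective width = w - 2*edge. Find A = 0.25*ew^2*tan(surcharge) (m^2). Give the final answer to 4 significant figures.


edge = 0.055*1.7370 + 0.025 = 0.120535 m
ew = 1.7370 - 2*0.120535 = 1.49593 m
A = 0.25 * 1.49593^2 * tan(22.0280 deg)
A = 0.2264 m^2


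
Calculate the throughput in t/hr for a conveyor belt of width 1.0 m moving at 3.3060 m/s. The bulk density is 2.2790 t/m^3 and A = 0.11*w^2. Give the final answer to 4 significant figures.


A = 0.11 * 1.0^2 = 0.11 m^2
C = 0.11 * 3.3060 * 2.2790 * 3600
C = 2984 t/hr


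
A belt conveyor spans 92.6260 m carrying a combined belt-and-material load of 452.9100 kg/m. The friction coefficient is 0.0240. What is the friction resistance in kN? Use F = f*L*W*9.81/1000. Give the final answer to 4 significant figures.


F = 0.0240 * 92.6260 * 452.9100 * 9.81 / 1000
F = 9.877 kN


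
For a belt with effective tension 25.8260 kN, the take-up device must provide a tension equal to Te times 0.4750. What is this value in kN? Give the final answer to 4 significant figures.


T_tu = 25.8260 * 0.4750
T_tu = 12.27 kN


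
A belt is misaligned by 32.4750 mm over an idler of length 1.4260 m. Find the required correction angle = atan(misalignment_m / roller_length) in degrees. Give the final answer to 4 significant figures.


misalign_m = 32.4750 / 1000 = 0.032475 m
angle = atan(0.032475 / 1.4260)
angle = 1.305 deg


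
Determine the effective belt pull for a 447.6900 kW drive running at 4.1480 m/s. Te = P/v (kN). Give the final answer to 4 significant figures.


Te = P / v = 447.6900 / 4.1480
Te = 107.9 kN


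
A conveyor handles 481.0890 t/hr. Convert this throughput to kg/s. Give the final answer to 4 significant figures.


m_dot = 481.0890 * 1000 / 3600
m_dot = 133.6 kg/s


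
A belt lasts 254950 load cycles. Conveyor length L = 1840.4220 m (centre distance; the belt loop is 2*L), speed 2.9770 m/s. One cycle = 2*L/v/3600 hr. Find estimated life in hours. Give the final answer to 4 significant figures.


cycle_time = 2 * 1840.4220 / 2.9770 / 3600 = 0.343452 hr
life = 254950 * 0.343452 = 87560 hours


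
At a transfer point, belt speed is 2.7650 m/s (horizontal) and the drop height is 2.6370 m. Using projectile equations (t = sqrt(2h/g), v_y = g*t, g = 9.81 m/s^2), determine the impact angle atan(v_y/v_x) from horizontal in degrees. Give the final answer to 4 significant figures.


t = sqrt(2*2.6370/9.81) = 0.733222 s
v_y = 9.81 * 0.733222 = 7.19291 m/s
angle = atan(7.19291 / 2.7650) = 68.97 deg


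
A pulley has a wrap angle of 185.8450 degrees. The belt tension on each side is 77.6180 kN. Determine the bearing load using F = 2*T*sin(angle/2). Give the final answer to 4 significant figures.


F = 2 * 77.6180 * sin(185.8450/2 deg)
F = 155.0 kN


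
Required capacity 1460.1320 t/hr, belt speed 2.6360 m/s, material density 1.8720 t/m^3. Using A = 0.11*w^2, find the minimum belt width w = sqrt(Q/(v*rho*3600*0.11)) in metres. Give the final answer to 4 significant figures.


A_req = 1460.1320 / (2.6360 * 1.8720 * 3600) = 0.0821937 m^2
w = sqrt(0.0821937 / 0.11)
w = 0.8644 m


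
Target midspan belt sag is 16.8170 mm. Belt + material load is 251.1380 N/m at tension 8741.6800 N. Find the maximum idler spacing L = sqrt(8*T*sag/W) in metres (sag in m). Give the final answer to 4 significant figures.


sag = 16.8170/1000 = 0.016817 m
L = sqrt(8 * 8741.6800 * 0.016817 / 251.1380)
L = 2.164 m


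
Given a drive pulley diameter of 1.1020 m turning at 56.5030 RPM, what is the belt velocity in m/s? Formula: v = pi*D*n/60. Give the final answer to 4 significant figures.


v = pi * 1.1020 * 56.5030 / 60
v = 3.260 m/s


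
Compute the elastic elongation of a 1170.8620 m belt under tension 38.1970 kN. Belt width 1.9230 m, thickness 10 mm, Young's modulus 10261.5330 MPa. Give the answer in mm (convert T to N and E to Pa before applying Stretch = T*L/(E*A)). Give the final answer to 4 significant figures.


A = 1.9230 * 0.01 = 0.01923 m^2
Stretch = 38.1970*1000 * 1170.8620 / (10261.5330e6 * 0.01923) * 1000
Stretch = 226.6 mm


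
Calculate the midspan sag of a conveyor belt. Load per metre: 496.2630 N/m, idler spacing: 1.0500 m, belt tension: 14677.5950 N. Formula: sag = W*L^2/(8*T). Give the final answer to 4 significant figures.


sag = 496.2630 * 1.0500^2 / (8 * 14677.5950)
sag = 0.004660 m
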